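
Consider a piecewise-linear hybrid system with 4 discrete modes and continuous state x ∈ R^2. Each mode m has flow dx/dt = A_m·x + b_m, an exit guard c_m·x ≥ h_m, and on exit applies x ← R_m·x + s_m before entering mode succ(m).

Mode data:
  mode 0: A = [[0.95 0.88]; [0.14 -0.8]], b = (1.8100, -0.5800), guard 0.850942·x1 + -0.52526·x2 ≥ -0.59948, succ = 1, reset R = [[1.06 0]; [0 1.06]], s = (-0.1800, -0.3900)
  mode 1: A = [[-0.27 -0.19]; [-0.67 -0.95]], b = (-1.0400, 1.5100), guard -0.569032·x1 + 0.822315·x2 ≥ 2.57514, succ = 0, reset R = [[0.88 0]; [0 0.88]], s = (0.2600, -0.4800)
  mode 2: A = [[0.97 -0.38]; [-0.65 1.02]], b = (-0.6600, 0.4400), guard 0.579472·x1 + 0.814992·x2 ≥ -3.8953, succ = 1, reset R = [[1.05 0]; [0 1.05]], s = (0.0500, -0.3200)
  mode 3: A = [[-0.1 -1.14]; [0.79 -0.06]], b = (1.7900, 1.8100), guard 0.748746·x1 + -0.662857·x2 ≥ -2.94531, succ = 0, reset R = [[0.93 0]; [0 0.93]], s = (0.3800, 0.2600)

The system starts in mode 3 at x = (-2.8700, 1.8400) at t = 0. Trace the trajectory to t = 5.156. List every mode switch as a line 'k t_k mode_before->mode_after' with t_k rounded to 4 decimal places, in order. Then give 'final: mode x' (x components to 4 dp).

1 0.8376 3->0
2 2.2469 0->1
3 3.5180 1->0
4 4.2190 0->1
final: 1 -1.5839 1.3847

Mode 3: guard c·x = -2.9453 hit at Δt = 0.8376 (t = 0.8376), x⁻ = (-2.6788, 1.4174) → reset → x⁺ = (-2.1113, 1.5782), jump to mode 0
Mode 0: guard c·x = -0.5995 hit at Δt = 1.4093 (t = 2.2469), x⁻ = (-0.7867, -0.1332) → reset → x⁺ = (-1.0139, -0.5311), jump to mode 1
Mode 1: guard c·x = 2.5751 hit at Δt = 1.2711 (t = 3.5180), x⁻ = (-2.0066, 1.7430) → reset → x⁺ = (-1.5058, 1.0539), jump to mode 0
Mode 0: guard c·x = -0.5995 hit at Δt = 0.7010 (t = 4.2190), x⁻ = (-0.5719, 0.2148) → reset → x⁺ = (-0.7862, -0.1623), jump to mode 1
Mode 1: flow for 0.9370 to horizon, guard not reached → x = (-1.5839, 1.3847)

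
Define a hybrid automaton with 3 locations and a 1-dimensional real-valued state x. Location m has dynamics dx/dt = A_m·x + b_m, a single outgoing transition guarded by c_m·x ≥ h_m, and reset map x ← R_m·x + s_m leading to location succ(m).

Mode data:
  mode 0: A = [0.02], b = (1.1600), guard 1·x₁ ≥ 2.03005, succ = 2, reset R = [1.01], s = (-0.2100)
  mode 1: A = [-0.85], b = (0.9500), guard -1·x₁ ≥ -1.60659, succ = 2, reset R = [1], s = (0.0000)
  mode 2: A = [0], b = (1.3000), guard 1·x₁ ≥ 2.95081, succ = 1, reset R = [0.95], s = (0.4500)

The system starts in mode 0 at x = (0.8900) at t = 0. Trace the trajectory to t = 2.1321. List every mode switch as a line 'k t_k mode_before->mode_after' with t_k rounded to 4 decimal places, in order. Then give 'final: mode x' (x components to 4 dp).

Mode 0: guard c·x = 2.0301 hit at Δt = 0.9587 (t = 0.9587), x⁻ = (2.0300) → reset → x⁺ = (1.8404), jump to mode 2
Mode 2: guard c·x = 2.9508 hit at Δt = 0.8542 (t = 1.8129), x⁻ = (2.9508) → reset → x⁺ = (3.2533), jump to mode 1
Mode 1: flow for 0.3192 to horizon, guard not reached → x = (2.7458)

1 0.9587 0->2
2 1.8129 2->1
final: 1 2.7458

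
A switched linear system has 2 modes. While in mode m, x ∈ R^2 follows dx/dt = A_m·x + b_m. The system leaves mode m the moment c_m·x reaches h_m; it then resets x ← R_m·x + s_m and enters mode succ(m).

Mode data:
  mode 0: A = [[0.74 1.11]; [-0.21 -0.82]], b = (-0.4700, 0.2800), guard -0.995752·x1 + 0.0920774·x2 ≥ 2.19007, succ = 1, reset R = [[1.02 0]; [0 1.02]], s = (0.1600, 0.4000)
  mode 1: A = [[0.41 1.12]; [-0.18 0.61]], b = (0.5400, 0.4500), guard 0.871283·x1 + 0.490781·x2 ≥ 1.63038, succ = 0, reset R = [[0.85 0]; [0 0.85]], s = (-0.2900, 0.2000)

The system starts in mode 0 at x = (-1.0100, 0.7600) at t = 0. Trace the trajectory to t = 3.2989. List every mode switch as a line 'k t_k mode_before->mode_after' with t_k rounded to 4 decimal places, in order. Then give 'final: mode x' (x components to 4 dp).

1 1.4924 0->1
2 2.4475 1->0
final: 0 1.9565 1.3892

Mode 0: guard c·x = 2.1901 hit at Δt = 1.4924 (t = 1.4924), x⁻ = (-2.1301, 0.7501) → reset → x⁺ = (-2.0127, 1.1651), jump to mode 1
Mode 1: guard c·x = 1.6304 hit at Δt = 0.9551 (t = 2.4475), x⁻ = (0.2045, 2.9589) → reset → x⁺ = (-0.1162, 2.7151), jump to mode 0
Mode 0: flow for 0.8514 to horizon, guard not reached → x = (1.9565, 1.3892)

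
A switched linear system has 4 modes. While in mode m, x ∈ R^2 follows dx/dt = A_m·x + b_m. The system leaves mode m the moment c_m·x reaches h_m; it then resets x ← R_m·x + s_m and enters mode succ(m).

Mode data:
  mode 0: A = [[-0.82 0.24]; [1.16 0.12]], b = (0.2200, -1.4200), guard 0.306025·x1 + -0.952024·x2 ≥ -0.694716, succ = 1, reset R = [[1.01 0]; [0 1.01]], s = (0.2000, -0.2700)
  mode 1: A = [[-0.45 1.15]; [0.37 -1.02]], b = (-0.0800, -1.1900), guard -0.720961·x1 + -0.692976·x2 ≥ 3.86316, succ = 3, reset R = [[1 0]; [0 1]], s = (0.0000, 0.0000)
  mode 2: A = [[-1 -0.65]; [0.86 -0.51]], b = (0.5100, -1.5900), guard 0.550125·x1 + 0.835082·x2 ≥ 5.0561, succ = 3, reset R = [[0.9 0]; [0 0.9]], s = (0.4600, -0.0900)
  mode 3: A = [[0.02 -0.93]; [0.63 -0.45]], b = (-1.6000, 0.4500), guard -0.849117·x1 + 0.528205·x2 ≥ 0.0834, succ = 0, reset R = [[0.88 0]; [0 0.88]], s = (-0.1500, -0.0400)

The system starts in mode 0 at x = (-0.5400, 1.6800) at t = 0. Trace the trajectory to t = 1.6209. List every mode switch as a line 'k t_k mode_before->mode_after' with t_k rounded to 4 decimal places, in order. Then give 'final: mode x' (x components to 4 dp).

Mode 0: guard c·x = -0.6947 hit at Δt = 0.6082 (t = 0.6082), x⁻ = (-0.0928, 0.6999) → reset → x⁺ = (0.1063, 0.4369), jump to mode 1
Mode 1: flow for 1.0127 to horizon, guard not reached → x = (-0.1768, -0.5905)

1 0.6082 0->1
final: 1 -0.1768 -0.5905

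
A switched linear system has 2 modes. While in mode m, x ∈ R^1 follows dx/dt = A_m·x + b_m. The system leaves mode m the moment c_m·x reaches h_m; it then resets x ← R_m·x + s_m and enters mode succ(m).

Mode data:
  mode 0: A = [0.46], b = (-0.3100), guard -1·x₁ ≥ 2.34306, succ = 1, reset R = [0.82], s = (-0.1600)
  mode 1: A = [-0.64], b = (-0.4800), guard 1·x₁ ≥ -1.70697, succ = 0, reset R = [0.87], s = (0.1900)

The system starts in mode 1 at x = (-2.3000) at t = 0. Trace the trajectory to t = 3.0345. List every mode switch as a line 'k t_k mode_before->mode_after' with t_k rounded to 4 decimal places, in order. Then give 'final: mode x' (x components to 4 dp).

1 0.7535 1->0
2 1.6812 0->1
3 2.1970 1->0
final: 0 -2.2204

Mode 1: guard c·x = -1.7070 hit at Δt = 0.7535 (t = 0.7535), x⁻ = (-1.7070) → reset → x⁺ = (-1.2951), jump to mode 0
Mode 0: guard c·x = 2.3431 hit at Δt = 0.9277 (t = 1.6812), x⁻ = (-2.3431) → reset → x⁺ = (-2.0813), jump to mode 1
Mode 1: guard c·x = -1.7070 hit at Δt = 0.5159 (t = 2.1970), x⁻ = (-1.7070) → reset → x⁺ = (-1.2951), jump to mode 0
Mode 0: flow for 0.8375 to horizon, guard not reached → x = (-2.2204)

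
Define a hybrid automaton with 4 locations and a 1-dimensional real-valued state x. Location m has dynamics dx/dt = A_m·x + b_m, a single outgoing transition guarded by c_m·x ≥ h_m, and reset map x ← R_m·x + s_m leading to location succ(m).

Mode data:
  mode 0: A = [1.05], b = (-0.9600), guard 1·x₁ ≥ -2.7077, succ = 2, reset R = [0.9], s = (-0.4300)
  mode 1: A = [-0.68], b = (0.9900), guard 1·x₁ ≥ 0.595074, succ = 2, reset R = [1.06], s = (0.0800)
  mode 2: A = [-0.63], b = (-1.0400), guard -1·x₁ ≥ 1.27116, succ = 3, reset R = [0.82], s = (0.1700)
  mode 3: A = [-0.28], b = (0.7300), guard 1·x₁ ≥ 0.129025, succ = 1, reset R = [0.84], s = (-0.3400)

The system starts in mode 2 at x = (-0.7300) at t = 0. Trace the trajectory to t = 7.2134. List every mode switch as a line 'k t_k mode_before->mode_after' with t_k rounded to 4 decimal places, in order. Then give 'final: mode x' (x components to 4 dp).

1 1.4064 2->3
2 2.6185 3->1
3 3.6084 1->2
4 6.5098 2->3
final: 3 -0.2502

Mode 2: guard c·x = 1.2712 hit at Δt = 1.4064 (t = 1.4064), x⁻ = (-1.2712) → reset → x⁺ = (-0.8724), jump to mode 3
Mode 3: guard c·x = 0.1290 hit at Δt = 1.2121 (t = 2.6185), x⁻ = (0.1290) → reset → x⁺ = (-0.2316), jump to mode 1
Mode 1: guard c·x = 0.5951 hit at Δt = 0.9899 (t = 3.6084), x⁻ = (0.5951) → reset → x⁺ = (0.7108), jump to mode 2
Mode 2: guard c·x = 1.2712 hit at Δt = 2.9014 (t = 6.5098), x⁻ = (-1.2712) → reset → x⁺ = (-0.8724), jump to mode 3
Mode 3: flow for 0.7036 to horizon, guard not reached → x = (-0.2502)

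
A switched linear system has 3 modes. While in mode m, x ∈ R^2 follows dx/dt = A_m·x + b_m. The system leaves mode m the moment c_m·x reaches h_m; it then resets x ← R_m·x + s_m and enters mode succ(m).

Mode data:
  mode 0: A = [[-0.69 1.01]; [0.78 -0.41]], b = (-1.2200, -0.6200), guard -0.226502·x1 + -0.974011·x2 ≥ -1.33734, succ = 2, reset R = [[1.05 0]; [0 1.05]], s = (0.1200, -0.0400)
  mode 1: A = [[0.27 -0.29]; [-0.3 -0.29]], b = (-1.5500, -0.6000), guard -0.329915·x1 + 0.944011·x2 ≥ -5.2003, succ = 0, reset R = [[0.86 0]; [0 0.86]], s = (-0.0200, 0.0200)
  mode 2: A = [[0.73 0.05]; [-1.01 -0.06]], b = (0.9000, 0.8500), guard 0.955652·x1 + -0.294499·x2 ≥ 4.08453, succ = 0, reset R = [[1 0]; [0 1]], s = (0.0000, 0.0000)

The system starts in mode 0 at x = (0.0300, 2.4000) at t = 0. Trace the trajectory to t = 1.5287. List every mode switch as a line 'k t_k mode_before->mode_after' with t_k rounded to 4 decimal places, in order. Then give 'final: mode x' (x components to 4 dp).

Mode 0: guard c·x = -1.3373 hit at Δt = 1.0190 (t = 1.0190), x⁻ = (0.3916, 1.2820) → reset → x⁺ = (0.5311, 1.3061), jump to mode 2
Mode 2: flow for 0.5097 to horizon, guard not reached → x = (1.3665, 1.2243)

1 1.0190 0->2
final: 2 1.3665 1.2243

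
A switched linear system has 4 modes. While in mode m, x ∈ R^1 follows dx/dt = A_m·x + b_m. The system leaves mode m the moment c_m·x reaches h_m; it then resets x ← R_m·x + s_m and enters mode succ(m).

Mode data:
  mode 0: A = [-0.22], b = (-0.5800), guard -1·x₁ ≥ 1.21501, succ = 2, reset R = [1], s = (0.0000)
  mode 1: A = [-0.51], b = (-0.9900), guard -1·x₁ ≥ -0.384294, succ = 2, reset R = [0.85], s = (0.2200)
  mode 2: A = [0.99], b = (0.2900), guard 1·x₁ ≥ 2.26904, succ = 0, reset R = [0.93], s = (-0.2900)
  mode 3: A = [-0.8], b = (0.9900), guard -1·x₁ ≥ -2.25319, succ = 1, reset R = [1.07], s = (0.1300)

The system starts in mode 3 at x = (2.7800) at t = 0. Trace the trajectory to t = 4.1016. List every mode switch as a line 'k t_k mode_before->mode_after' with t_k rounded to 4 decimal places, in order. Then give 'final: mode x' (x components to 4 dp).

1 0.5223 3->1
2 1.8089 1->2
3 2.9358 2->0
final: 0 0.8120

Mode 3: guard c·x = -2.2532 hit at Δt = 0.5223 (t = 0.5223), x⁻ = (2.2532) → reset → x⁺ = (2.5409), jump to mode 1
Mode 1: guard c·x = -0.3843 hit at Δt = 1.2866 (t = 1.8089), x⁻ = (0.3843) → reset → x⁺ = (0.5466), jump to mode 2
Mode 2: guard c·x = 2.2690 hit at Δt = 1.1269 (t = 2.9358), x⁻ = (2.2690) → reset → x⁺ = (1.8202), jump to mode 0
Mode 0: flow for 1.1658 to horizon, guard not reached → x = (0.8120)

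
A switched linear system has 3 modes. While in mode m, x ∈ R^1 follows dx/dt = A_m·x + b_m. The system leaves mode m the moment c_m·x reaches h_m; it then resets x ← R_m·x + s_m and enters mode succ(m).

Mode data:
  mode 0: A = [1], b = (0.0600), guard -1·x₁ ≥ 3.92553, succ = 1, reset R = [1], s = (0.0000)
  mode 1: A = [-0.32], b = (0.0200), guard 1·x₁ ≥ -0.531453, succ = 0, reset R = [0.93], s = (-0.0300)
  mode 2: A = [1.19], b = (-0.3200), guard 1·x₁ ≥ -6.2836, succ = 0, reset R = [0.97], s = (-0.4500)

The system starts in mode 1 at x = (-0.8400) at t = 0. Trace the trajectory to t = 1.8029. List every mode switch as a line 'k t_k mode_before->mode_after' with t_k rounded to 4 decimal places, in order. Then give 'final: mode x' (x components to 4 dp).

Mode 1: guard c·x = -0.5315 hit at Δt = 1.3074 (t = 1.3074), x⁻ = (-0.5315) → reset → x⁺ = (-0.5243), jump to mode 0
Mode 0: flow for 0.4955 to horizon, guard not reached → x = (-0.8220)

1 1.3074 1->0
final: 0 -0.8220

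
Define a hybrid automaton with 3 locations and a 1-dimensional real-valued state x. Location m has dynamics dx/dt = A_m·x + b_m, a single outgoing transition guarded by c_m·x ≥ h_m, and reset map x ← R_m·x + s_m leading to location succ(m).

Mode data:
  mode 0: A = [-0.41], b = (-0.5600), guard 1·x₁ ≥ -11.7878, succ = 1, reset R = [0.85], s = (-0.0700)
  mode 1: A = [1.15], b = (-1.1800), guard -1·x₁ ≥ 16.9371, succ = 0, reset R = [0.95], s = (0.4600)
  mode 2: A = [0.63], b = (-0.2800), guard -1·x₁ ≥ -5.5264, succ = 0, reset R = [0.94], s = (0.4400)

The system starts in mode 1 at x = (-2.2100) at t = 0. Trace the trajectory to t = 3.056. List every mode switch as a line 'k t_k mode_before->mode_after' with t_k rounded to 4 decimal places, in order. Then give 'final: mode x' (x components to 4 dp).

1 1.4904 1->0
2 2.2559 0->1
3 2.6733 1->0
final: 0 -13.5586

Mode 1: guard c·x = 16.9371 hit at Δt = 1.4904 (t = 1.4904), x⁻ = (-16.9371) → reset → x⁺ = (-15.6302), jump to mode 0
Mode 0: guard c·x = -11.7878 hit at Δt = 0.7655 (t = 2.2559), x⁻ = (-11.7878) → reset → x⁺ = (-10.0896), jump to mode 1
Mode 1: guard c·x = 16.9371 hit at Δt = 0.4174 (t = 2.6733), x⁻ = (-16.9371) → reset → x⁺ = (-15.6302), jump to mode 0
Mode 0: flow for 0.3827 to horizon, guard not reached → x = (-13.5586)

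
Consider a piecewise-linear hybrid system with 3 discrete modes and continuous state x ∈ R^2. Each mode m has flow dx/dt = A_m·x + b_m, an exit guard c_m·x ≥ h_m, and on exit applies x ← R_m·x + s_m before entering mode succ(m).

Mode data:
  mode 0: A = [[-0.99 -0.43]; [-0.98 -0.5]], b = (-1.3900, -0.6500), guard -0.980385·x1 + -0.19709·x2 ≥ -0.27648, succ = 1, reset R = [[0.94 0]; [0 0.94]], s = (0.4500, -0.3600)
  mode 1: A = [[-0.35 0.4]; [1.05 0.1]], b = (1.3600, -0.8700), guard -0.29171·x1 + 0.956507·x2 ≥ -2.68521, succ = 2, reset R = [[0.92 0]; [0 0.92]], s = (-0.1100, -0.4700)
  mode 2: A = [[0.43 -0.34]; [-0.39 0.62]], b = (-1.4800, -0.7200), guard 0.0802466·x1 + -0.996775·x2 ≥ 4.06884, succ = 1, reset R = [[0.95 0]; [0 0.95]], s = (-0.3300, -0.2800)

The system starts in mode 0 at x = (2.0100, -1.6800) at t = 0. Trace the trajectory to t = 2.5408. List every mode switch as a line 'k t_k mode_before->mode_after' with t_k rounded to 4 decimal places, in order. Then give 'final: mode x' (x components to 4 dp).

1 0.7146 0->1
2 1.5524 1->2
3 1.9547 2->1
final: 1 0.2639 -4.5907

Mode 0: guard c·x = -0.2765 hit at Δt = 0.7146 (t = 0.7146), x⁻ = (0.7450, -2.3029) → reset → x⁺ = (1.1503, -2.5247), jump to mode 1
Mode 1: guard c·x = -2.6852 hit at Δt = 0.8378 (t = 1.5524), x⁻ = (1.1217, -2.4652) → reset → x⁺ = (0.9220, -2.7380), jump to mode 2
Mode 2: guard c·x = 4.0688 hit at Δt = 0.4023 (t = 1.9547), x⁻ = (0.9429, -4.0061) → reset → x⁺ = (0.5658, -4.0858), jump to mode 1
Mode 1: flow for 0.5861 to horizon, guard not reached → x = (0.2639, -4.5907)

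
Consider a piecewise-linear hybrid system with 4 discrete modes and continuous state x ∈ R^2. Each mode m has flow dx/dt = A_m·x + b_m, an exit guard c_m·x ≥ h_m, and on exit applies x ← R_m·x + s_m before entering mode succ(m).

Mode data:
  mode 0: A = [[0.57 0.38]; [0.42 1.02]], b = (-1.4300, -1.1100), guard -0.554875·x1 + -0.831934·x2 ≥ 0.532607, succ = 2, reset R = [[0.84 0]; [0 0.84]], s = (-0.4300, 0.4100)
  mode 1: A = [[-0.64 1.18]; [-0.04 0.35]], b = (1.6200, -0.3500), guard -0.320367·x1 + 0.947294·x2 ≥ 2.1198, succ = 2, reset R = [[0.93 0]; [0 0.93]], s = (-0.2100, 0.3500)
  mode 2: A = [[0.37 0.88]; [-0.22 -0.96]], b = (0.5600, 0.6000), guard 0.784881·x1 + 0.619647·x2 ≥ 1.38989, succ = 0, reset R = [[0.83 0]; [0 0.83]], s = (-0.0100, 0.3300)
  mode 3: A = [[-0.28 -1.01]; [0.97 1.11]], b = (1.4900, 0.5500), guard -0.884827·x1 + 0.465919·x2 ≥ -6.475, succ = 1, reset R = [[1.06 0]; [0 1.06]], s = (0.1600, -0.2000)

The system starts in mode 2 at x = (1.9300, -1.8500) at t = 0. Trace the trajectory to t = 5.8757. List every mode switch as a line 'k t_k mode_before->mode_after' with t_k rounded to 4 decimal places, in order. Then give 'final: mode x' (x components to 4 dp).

Mode 2: guard c·x = 1.3899 hit at Δt = 1.0113 (t = 1.0113), x⁻ = (2.2437, -0.5990) → reset → x⁺ = (1.8523, -0.1671), jump to mode 0
Mode 0: guard c·x = 0.5326 hit at Δt = 1.0447 (t = 2.0560), x⁻ = (1.0148, -1.3170) → reset → x⁺ = (0.4224, -0.6963), jump to mode 2
Mode 2: guard c·x = 1.3899 hit at Δt = 1.5946 (t = 3.6506), x⁻ = (1.6503, 0.1526) → reset → x⁺ = (1.3598, 0.4567), jump to mode 0
Mode 0: guard c·x = 0.5326 hit at Δt = 1.6118 (t = 5.2625), x⁻ = (-0.1410, -0.5462) → reset → x⁺ = (-0.5484, -0.0488), jump to mode 2
Mode 2: flow for 0.6132 to horizon, guard not reached → x = (-0.2209, 0.2908)

1 1.0113 2->0
2 2.0560 0->2
3 3.6506 2->0
4 5.2625 0->2
final: 2 -0.2209 0.2908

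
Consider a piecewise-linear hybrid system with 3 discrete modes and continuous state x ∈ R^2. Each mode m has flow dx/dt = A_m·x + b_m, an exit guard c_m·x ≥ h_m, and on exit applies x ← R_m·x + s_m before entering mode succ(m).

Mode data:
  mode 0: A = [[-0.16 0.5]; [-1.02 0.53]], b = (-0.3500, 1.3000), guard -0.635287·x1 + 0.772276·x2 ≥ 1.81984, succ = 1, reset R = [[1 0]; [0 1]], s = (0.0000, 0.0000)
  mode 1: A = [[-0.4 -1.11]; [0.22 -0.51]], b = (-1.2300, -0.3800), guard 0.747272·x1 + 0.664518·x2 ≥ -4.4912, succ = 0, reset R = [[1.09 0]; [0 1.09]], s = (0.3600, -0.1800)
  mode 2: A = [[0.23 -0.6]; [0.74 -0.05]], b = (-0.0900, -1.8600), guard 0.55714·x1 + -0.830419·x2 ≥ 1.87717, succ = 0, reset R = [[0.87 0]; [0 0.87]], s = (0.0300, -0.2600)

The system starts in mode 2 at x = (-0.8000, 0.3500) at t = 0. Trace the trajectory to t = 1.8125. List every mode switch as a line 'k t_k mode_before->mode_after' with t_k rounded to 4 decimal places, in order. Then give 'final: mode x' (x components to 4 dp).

Mode 2: guard c·x = 1.8772 hit at Δt = 1.1996 (t = 1.1996), x⁻ = (-0.3126, -2.4703) → reset → x⁺ = (-0.2420, -2.4091), jump to mode 0
Mode 0: flow for 0.6129 to horizon, guard not reached → x = (-1.0695, -1.9102)

1 1.1996 2->0
final: 0 -1.0695 -1.9102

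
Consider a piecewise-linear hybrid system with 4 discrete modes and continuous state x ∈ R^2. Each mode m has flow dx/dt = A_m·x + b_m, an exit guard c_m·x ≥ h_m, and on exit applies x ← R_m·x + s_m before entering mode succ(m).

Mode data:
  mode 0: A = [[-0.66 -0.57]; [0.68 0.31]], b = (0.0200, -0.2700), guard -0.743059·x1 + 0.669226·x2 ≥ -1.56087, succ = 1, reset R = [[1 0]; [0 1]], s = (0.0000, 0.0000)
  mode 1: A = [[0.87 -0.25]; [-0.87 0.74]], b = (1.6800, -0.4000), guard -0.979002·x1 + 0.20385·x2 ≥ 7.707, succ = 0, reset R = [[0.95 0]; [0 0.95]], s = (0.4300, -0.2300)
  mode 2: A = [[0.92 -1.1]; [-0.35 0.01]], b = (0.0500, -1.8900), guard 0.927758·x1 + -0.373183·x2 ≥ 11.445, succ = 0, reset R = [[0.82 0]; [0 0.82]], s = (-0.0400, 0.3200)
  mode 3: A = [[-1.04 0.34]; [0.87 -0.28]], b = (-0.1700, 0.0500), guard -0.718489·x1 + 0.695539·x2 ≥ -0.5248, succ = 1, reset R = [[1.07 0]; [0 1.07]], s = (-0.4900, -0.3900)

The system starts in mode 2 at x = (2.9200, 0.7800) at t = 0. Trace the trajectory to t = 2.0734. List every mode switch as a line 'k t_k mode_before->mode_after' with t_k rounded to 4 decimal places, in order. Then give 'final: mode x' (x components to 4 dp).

1 1.1825 2->0
final: 0 5.1629 0.9336

Mode 2: guard c·x = 11.4450 hit at Δt = 1.1825 (t = 1.1825), x⁻ = (10.7985, -3.8229) → reset → x⁺ = (8.8147, -2.8147), jump to mode 0
Mode 0: flow for 0.8909 to horizon, guard not reached → x = (5.1629, 0.9336)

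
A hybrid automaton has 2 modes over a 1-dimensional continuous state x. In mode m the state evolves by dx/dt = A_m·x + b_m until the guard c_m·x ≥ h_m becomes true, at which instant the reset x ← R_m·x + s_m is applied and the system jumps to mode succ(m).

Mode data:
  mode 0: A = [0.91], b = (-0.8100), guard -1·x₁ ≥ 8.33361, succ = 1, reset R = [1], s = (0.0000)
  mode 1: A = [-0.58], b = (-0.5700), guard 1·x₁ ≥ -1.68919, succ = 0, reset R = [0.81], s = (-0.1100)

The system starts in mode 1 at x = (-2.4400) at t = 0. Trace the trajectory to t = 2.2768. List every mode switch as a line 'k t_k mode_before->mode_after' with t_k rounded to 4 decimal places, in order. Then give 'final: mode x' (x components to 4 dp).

1 1.2484 1->0
final: 0 -5.1477

Mode 1: guard c·x = -1.6892 hit at Δt = 1.2484 (t = 1.2484), x⁻ = (-1.6892) → reset → x⁺ = (-1.4782), jump to mode 0
Mode 0: flow for 1.0284 to horizon, guard not reached → x = (-5.1477)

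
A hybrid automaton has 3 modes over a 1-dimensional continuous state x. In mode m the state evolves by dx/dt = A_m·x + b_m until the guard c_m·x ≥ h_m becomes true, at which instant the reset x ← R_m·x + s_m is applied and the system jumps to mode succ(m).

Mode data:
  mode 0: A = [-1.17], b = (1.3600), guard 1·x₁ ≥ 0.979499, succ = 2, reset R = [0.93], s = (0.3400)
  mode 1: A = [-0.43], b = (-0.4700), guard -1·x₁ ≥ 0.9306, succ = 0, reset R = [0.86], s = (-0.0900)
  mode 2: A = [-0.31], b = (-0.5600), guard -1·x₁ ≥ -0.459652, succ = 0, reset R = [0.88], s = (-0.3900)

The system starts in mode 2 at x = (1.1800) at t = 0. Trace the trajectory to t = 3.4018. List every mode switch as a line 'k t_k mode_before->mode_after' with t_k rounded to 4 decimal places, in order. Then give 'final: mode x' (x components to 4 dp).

1 0.8904 2->0
2 2.4603 0->2
final: 2 0.4770

Mode 2: guard c·x = -0.4597 hit at Δt = 0.8904 (t = 0.8904), x⁻ = (0.4597) → reset → x⁺ = (0.0145), jump to mode 0
Mode 0: guard c·x = 0.9795 hit at Δt = 1.5699 (t = 2.4603), x⁻ = (0.9795) → reset → x⁺ = (1.2509), jump to mode 2
Mode 2: flow for 0.9415 to horizon, guard not reached → x = (0.4770)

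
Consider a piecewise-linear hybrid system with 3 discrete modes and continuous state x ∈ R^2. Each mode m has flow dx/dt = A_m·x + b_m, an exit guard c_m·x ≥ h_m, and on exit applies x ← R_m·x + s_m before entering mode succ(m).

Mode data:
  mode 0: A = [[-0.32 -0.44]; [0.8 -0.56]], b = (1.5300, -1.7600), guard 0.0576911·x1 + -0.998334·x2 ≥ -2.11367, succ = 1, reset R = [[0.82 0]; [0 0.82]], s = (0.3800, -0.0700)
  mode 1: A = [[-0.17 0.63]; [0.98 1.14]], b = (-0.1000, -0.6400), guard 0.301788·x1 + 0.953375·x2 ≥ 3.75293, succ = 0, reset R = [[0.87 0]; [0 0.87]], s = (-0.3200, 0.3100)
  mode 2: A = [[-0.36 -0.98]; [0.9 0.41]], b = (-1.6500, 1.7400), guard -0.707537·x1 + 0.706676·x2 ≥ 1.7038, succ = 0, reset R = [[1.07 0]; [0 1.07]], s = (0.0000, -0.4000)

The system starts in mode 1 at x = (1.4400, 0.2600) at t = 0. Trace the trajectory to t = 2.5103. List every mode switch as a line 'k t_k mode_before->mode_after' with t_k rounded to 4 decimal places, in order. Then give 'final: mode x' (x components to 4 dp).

Mode 1: guard c·x = 3.7529 hit at Δt = 1.2213 (t = 1.2213), x⁻ = (2.0552, 3.2859) → reset → x⁺ = (1.4680, 3.1687), jump to mode 0
Mode 0: guard c·x = -2.1137 hit at Δt = 0.4595 (t = 1.6808), x⁻ = (1.4223, 2.1994) → reset → x⁺ = (1.5463, 1.7335), jump to mode 1
Mode 1: guard c·x = 3.7529 hit at Δt = 0.4063 (t = 2.0871), x⁻ = (2.0099, 3.3002) → reset → x⁺ = (1.4286, 3.1812), jump to mode 0
Mode 0: flow for 0.4232 to horizon, guard not reached → x = (1.3837, 2.2660)

1 1.2213 1->0
2 1.6808 0->1
3 2.0871 1->0
final: 0 1.3837 2.2660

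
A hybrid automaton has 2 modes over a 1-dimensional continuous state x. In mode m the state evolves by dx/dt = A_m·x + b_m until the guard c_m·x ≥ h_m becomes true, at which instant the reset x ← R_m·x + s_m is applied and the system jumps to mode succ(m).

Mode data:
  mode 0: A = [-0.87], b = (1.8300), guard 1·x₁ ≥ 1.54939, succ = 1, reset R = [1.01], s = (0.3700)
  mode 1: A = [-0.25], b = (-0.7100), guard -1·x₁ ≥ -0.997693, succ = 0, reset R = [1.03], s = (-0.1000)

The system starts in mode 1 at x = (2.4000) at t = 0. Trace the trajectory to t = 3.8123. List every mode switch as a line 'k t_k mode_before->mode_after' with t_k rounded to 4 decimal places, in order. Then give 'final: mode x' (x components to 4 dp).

Mode 1: guard c·x = -0.9977 hit at Δt = 1.2458 (t = 1.2458), x⁻ = (0.9977) → reset → x⁺ = (0.9276), jump to mode 0
Mode 0: guard c·x = 1.5494 hit at Δt = 0.8649 (t = 2.1107), x⁻ = (1.5494) → reset → x⁺ = (1.9349), jump to mode 1
Mode 1: guard c·x = -0.9977 hit at Δt = 0.8740 (t = 2.9847), x⁻ = (0.9977) → reset → x⁺ = (0.9276), jump to mode 0
Mode 0: flow for 0.8276 to horizon, guard not reached → x = (1.5311)

1 1.2458 1->0
2 2.1107 0->1
3 2.9847 1->0
final: 0 1.5311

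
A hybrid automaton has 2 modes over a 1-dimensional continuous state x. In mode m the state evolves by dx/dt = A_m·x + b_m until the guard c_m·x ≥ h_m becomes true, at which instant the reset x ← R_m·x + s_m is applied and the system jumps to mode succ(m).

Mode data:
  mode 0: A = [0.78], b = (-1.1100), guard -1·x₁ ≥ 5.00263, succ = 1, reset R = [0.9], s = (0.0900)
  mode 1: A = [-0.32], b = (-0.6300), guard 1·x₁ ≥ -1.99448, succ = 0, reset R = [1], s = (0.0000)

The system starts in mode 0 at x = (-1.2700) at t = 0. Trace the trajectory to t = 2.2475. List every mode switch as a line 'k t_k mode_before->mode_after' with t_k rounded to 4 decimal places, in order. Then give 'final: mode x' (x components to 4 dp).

1 1.1149 0->1
final: 1 -3.6695

Mode 0: guard c·x = 5.0026 hit at Δt = 1.1149 (t = 1.1149), x⁻ = (-5.0026) → reset → x⁺ = (-4.4124), jump to mode 1
Mode 1: flow for 1.1326 to horizon, guard not reached → x = (-3.6695)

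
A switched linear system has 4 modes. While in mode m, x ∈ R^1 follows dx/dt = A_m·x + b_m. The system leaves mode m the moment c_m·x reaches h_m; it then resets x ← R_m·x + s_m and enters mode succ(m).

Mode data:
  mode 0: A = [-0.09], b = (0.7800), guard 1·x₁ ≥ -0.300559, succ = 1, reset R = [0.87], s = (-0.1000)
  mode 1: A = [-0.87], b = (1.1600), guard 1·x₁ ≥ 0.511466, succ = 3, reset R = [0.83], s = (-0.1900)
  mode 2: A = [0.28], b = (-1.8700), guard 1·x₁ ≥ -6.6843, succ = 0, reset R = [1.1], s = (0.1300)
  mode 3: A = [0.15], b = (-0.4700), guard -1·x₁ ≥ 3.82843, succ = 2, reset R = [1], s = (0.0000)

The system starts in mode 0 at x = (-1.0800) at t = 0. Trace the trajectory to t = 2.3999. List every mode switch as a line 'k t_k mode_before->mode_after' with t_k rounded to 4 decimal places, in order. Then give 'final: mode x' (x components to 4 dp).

Mode 0: guard c·x = -0.3006 hit at Δt = 0.9261 (t = 0.9261), x⁻ = (-0.3006) → reset → x⁺ = (-0.3615), jump to mode 1
Mode 1: guard c·x = 0.5115 hit at Δt = 0.8319 (t = 1.7580), x⁻ = (0.5115) → reset → x⁺ = (0.2345), jump to mode 3
Mode 3: flow for 0.6419 to horizon, guard not reached → x = (-0.0585)

1 0.9261 0->1
2 1.7580 1->3
final: 3 -0.0585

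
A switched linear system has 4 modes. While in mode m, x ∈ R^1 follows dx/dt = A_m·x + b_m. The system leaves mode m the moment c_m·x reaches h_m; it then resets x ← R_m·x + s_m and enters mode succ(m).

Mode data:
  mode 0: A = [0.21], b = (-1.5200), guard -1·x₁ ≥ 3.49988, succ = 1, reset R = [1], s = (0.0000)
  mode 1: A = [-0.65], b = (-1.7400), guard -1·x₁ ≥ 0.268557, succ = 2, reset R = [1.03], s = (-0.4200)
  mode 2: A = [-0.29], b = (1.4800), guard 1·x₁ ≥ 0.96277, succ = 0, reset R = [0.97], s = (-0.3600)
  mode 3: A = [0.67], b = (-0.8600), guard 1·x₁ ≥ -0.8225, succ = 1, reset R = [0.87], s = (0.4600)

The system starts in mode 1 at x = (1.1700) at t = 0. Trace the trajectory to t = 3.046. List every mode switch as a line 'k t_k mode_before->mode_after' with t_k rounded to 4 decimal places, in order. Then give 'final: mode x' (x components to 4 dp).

1 0.7205 1->2
2 1.8826 2->0
final: 0 -1.2704

Mode 1: guard c·x = 0.2686 hit at Δt = 0.7205 (t = 0.7205), x⁻ = (-0.2686) → reset → x⁺ = (-0.6966), jump to mode 2
Mode 2: guard c·x = 0.9628 hit at Δt = 1.1621 (t = 1.8826), x⁻ = (0.9628) → reset → x⁺ = (0.5739), jump to mode 0
Mode 0: flow for 1.1634 to horizon, guard not reached → x = (-1.2704)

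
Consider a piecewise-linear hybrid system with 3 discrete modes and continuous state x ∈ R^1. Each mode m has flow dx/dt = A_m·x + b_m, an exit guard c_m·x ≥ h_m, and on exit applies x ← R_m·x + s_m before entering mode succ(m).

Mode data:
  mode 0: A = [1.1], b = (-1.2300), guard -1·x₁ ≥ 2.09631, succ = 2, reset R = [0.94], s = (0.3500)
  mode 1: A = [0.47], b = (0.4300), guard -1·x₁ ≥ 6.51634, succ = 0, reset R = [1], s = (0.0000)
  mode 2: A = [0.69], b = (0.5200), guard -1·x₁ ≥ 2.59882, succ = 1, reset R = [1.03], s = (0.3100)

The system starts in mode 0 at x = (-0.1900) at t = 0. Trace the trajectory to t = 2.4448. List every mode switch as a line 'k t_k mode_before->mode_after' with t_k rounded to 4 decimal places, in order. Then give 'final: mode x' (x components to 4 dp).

Mode 0: guard c·x = 2.0963 hit at Δt = 0.8173 (t = 0.8173), x⁻ = (-2.0963) → reset → x⁺ = (-1.6205), jump to mode 2
Mode 2: guard c·x = 2.5988 hit at Δt = 1.0948 (t = 1.9121), x⁻ = (-2.5988) → reset → x⁺ = (-2.3668), jump to mode 1
Mode 1: flow for 0.5327 to horizon, guard not reached → x = (-2.7799)

1 0.8173 0->2
2 1.9121 2->1
final: 1 -2.7799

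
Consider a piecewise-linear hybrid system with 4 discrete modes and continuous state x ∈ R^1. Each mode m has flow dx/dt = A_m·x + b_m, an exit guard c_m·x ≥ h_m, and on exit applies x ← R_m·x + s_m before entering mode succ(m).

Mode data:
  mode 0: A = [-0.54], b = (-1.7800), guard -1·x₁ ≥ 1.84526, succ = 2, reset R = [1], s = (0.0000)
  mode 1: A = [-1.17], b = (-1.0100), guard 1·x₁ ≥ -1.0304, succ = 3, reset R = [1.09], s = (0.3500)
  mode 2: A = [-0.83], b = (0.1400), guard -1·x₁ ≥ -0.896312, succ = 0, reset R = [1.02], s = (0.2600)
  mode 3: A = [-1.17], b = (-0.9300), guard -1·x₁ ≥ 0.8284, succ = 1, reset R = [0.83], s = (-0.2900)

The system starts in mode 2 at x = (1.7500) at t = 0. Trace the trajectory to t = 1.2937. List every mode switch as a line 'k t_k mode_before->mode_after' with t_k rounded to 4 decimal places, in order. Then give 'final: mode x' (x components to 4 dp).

1 0.9352 2->0
final: 0 0.3874

Mode 2: guard c·x = -0.8963 hit at Δt = 0.9352 (t = 0.9352), x⁻ = (0.8963) → reset → x⁺ = (1.1742), jump to mode 0
Mode 0: flow for 0.3585 to horizon, guard not reached → x = (0.3874)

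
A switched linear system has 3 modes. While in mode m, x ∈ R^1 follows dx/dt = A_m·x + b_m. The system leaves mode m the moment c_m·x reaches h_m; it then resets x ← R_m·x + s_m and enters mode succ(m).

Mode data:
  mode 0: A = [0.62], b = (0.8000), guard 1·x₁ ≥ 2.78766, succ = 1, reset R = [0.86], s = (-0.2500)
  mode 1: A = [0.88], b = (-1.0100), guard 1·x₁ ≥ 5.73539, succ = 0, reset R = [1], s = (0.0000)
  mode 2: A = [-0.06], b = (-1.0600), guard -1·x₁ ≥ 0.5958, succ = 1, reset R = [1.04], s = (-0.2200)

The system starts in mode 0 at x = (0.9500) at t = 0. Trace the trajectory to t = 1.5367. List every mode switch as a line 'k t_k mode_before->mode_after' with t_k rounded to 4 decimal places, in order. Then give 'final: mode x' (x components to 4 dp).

Mode 0: guard c·x = 2.7877 hit at Δt = 0.9661 (t = 0.9661), x⁻ = (2.7877) → reset → x⁺ = (2.1474), jump to mode 1
Mode 1: flow for 0.5706 to horizon, guard not reached → x = (2.7994)

1 0.9661 0->1
final: 1 2.7994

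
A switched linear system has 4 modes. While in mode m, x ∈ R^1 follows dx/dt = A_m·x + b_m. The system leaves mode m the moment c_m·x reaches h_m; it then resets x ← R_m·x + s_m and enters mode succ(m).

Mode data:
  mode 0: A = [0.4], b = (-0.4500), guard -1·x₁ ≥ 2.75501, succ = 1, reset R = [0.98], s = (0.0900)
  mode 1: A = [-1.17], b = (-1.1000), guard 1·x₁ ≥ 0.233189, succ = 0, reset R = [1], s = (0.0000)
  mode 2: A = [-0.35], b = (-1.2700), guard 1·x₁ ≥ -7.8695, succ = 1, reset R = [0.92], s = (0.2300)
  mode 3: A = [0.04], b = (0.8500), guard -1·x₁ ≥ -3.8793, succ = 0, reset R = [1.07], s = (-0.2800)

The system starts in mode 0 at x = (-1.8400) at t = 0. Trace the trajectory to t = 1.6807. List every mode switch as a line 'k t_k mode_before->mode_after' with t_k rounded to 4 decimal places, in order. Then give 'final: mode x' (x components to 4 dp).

1 0.6724 0->1
final: 1 -1.4534

Mode 0: guard c·x = 2.7550 hit at Δt = 0.6724 (t = 0.6724), x⁻ = (-2.7550) → reset → x⁺ = (-2.6099), jump to mode 1
Mode 1: flow for 1.0083 to horizon, guard not reached → x = (-1.4534)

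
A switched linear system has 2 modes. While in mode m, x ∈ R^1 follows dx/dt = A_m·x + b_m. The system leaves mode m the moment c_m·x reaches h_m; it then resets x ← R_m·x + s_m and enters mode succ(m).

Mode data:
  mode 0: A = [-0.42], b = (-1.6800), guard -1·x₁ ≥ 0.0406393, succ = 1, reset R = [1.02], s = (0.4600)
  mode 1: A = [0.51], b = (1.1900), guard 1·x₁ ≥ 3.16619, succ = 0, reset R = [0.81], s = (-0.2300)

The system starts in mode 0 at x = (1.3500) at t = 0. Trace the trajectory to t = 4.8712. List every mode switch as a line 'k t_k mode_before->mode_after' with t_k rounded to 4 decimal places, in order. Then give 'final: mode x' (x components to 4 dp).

1 0.7167 0->1
2 2.0743 1->0
3 3.1932 0->1
4 4.5508 1->0
final: 0 1.5371

Mode 0: guard c·x = 0.0406 hit at Δt = 0.7167 (t = 0.7167), x⁻ = (-0.0406) → reset → x⁺ = (0.4185), jump to mode 1
Mode 1: guard c·x = 3.1662 hit at Δt = 1.3576 (t = 2.0743), x⁻ = (3.1662) → reset → x⁺ = (2.3346), jump to mode 0
Mode 0: guard c·x = 0.0406 hit at Δt = 1.1189 (t = 3.1932), x⁻ = (-0.0406) → reset → x⁺ = (0.4185), jump to mode 1
Mode 1: guard c·x = 3.1662 hit at Δt = 1.3576 (t = 4.5508), x⁻ = (3.1662) → reset → x⁺ = (2.3346), jump to mode 0
Mode 0: flow for 0.3204 to horizon, guard not reached → x = (1.5371)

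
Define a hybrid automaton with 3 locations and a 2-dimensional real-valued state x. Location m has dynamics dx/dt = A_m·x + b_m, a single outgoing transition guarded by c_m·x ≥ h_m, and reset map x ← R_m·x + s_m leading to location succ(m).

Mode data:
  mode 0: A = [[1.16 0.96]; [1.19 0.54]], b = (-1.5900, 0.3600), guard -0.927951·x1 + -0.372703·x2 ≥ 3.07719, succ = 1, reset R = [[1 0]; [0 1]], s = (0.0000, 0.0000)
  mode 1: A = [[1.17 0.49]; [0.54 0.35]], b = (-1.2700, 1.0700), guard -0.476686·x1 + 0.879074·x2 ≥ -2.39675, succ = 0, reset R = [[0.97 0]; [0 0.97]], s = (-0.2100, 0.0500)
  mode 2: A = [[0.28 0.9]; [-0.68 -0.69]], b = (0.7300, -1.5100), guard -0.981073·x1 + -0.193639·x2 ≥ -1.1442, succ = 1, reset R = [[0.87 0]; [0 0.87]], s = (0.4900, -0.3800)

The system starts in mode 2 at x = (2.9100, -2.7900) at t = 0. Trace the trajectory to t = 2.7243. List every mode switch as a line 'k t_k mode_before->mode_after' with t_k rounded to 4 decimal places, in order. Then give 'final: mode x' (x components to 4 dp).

1 0.7184 2->1
2 2.0501 1->0
final: 0 -0.9325 -2.0938

Mode 2: guard c·x = -1.1442 hit at Δt = 0.7184 (t = 0.7184), x⁻ = (1.8524, -3.4762) → reset → x⁺ = (2.1016, -3.4043), jump to mode 1
Mode 1: guard c·x = -2.3967 hit at Δt = 1.3317 (t = 2.0501), x⁻ = (1.3887, -1.9734) → reset → x⁺ = (1.1370, -1.8642), jump to mode 0
Mode 0: flow for 0.6742 to horizon, guard not reached → x = (-0.9325, -2.0938)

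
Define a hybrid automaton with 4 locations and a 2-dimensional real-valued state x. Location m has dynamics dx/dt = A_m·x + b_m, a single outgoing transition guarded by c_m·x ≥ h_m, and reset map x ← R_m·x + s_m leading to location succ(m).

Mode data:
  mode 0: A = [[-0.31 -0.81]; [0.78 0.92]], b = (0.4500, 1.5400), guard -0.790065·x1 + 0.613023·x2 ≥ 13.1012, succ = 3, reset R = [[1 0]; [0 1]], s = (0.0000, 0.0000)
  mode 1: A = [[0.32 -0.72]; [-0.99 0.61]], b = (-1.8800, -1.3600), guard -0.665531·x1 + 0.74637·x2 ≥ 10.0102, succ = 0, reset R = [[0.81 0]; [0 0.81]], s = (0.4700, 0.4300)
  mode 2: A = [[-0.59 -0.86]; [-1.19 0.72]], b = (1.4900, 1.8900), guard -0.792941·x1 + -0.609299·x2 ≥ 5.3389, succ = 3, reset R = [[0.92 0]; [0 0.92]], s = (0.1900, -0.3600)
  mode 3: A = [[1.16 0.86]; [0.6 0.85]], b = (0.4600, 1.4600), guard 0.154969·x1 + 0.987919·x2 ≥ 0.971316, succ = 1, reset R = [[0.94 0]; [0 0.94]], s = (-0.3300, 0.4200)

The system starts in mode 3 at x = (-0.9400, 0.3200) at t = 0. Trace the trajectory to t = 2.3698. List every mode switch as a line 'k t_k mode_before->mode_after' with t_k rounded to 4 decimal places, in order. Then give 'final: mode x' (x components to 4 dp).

1 0.5624 3->1
2 1.7268 1->0
final: 0 -7.5246 7.4445

Mode 3: guard c·x = 0.9713 hit at Δt = 0.5624 (t = 0.5624), x⁻ = (-0.9932, 1.1390) → reset → x⁺ = (-1.2636, 1.4907), jump to mode 1
Mode 1: guard c·x = 10.0102 hit at Δt = 1.1644 (t = 1.7268), x⁻ = (-7.5775, 6.6550) → reset → x⁺ = (-5.6678, 5.8206), jump to mode 0
Mode 0: flow for 0.6430 to horizon, guard not reached → x = (-7.5246, 7.4445)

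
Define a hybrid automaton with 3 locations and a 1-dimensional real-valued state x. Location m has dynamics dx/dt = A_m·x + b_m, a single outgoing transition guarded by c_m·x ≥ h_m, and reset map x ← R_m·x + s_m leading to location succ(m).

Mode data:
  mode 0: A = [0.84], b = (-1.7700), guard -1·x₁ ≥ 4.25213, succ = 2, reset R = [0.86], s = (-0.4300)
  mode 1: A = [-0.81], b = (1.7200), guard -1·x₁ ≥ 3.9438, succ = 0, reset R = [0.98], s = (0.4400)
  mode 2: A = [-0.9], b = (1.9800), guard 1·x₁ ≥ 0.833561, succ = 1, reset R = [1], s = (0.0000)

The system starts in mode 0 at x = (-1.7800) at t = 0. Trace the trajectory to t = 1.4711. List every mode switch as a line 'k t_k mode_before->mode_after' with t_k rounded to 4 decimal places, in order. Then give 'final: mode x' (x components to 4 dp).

Mode 0: guard c·x = 4.2521 hit at Δt = 0.5860 (t = 0.5860), x⁻ = (-4.2521) → reset → x⁺ = (-4.0868), jump to mode 2
Mode 2: flow for 0.8851 to horizon, guard not reached → x = (-0.6345)

1 0.5860 0->2
final: 2 -0.6345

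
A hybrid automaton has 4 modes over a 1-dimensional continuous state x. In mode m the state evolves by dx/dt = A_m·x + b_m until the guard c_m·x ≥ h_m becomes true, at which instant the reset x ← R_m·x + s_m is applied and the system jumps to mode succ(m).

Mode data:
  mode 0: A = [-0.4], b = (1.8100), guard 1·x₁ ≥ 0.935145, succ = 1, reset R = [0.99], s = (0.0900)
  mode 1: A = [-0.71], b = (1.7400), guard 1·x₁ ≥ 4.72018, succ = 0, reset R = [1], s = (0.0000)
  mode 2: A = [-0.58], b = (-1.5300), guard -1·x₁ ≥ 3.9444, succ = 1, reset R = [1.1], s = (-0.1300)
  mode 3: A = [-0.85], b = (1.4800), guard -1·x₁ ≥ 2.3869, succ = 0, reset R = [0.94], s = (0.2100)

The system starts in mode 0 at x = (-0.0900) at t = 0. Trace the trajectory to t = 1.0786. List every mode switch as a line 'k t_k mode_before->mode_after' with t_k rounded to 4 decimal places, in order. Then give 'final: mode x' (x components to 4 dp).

Mode 0: guard c·x = 0.9351 hit at Δt = 0.6280 (t = 0.6280), x⁻ = (0.9351) → reset → x⁺ = (1.0158), jump to mode 1
Mode 1: flow for 0.4506 to horizon, guard not reached → x = (1.4087)

1 0.6280 0->1
final: 1 1.4087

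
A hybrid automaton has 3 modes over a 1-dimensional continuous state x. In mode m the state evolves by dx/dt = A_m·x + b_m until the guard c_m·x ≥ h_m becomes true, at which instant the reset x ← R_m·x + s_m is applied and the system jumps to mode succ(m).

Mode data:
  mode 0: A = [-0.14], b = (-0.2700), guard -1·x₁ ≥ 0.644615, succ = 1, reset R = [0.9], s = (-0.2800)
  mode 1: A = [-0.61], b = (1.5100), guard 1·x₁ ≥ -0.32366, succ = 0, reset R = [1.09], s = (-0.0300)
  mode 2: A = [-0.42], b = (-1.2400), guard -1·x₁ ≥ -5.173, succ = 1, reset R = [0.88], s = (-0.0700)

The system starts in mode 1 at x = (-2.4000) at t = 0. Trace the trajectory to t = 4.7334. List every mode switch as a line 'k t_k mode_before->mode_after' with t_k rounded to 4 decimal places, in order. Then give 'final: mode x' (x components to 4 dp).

Mode 1: guard c·x = -0.3237 hit at Δt = 0.9097 (t = 0.9097), x⁻ = (-0.3237) → reset → x⁺ = (-0.3828), jump to mode 0
Mode 0: guard c·x = 0.6446 hit at Δt = 1.3256 (t = 2.2353), x⁻ = (-0.6446) → reset → x⁺ = (-0.8602), jump to mode 1
Mode 1: guard c·x = -0.3237 hit at Δt = 0.2875 (t = 2.5228), x⁻ = (-0.3237) → reset → x⁺ = (-0.3828), jump to mode 0
Mode 0: guard c·x = 0.6446 hit at Δt = 1.3256 (t = 3.8484), x⁻ = (-0.6446) → reset → x⁺ = (-0.8602), jump to mode 1
Mode 1: guard c·x = -0.3237 hit at Δt = 0.2875 (t = 4.1358), x⁻ = (-0.3237) → reset → x⁺ = (-0.3828), jump to mode 0
Mode 0: flow for 0.5976 to horizon, guard not reached → x = (-0.5068)

1 0.9097 1->0
2 2.2353 0->1
3 2.5228 1->0
4 3.8484 0->1
5 4.1358 1->0
final: 0 -0.5068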